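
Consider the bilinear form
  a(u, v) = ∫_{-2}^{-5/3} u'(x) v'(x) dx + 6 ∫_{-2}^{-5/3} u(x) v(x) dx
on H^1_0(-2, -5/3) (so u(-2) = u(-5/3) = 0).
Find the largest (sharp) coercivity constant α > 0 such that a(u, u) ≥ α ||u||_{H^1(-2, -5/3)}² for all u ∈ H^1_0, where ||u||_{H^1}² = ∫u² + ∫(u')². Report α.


α = 1

Coercivity of a(·,·) on H^1_0(-2, -5/3) means a(u, u) ≥ α ||u||_{H^1}² for every u ∈ H^1_0.
The interval has length L = 1/3, and Poincaré/coercivity depend only on L. Here a(u, u) = ∫(u')² + (6)·∫u².
Here c = 6 ≥ 1, so a(u,u) = ∫(u')² + c∫u² ≥ ∫(u')² + ∫u² = ||u||_{H^1}², i.e. α = 1 works. No larger α is possible: a(u,u) ≥ α||u||_{H^1}² means (1−α)∫(u')² ≥ (α−c)∫u², and for the modes u_n = sin(nπ(x−x₀)/L) (x₀ the left endpoint) one has ∫u_n²/∫(u_n')² = (L/(nπ))² → 0, so a(u_n,u_n)/||u_n||_{H^1}² → 1. Hence the optimal constant is α = 1.
Therefore α = 1.


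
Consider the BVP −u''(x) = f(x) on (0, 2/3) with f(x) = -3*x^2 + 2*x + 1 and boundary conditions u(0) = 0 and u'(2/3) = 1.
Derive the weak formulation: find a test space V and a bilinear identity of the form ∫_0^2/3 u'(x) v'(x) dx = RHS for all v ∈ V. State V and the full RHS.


V = {v ∈ H^1(0, 2/3) : v(0) = 0} (test functions vanish at x = 0 where u is specified); weak form: ∫_0^2/3 u'v' dx = ∫_0^2/3 (-3*x^2 + 2*x + 1) v dx + v(2/3) for all v ∈ V.

Multiply both sides by a test function v and integrate from 0 to 2/3:
  ∫_0^2/3 −u''(x) v(x) dx = ∫_0^2/3 f(x) v(x) dx.
Integrate the LHS by parts once:
  ∫_0^2/3 −u'' v dx = −[u'(x) v(x)]_0^2/3 + ∫_0^2/3 u'(x) v'(x) dx.
Thus ∫_0^2/3 u'(x) v'(x) dx = ∫_0^2/3 f(x) v(x) dx + [u'(x) v(x)]_0^2/3.
Choose V so that boundary terms are either known or forced to vanish.
Mixed BC: u(0) = 0 (Dirichlet) and u'(2/3) = 1 (Neumann). Define V = {v ∈ H^1(0, 2/3) : v(0) = 0}. Then [u' v]_0^2/3 = u'(2/3)·v(2/3) − u'(0)·0 = v(2/3).
Weak formulation: find u (satisfying any essential BC) such that ∫_0^2/3 u'(x) v'(x) dx = ∫_0^2/3 f v dx + v(2/3) for all v ∈ V (Dirichlet at 0 absorbed into V; Neumann datum at x = 2/3 contributes the boundary term).
Substituting f(x) = -3*x^2 + 2*x + 1, the right-hand side is ∫_0^2/3 (-3*x^2 + 2*x + 1) v dx + v(2/3).


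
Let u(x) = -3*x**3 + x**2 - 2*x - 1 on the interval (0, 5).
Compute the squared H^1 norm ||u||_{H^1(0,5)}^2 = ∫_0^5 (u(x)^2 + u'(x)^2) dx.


||u||_{H^1}^2 = 1959775/14

The H^1 norm (squared) on an interval (0, L) is
  ||u||_{H^1}^2 = ∫_0^L u(x)^2 dx + ∫_0^L u'(x)^2 dx.
Compute u'(x) = -9*x**2 + 2*x - 2.
Then u(x)^2 = 9*x**6 - 6*x**5 + 13*x**4 + 2*x**3 + 2*x**2 + 4*x + 1 and u'(x)^2 = 81*x**4 - 36*x**3 + 40*x**2 - 8*x + 4.
Integrate each monomial from 0 to 5 using ∫_0^5 c·x^n dx = c·5^(n+1)/(n+1):
  ∫_0^5 u(x)^2 dx = ∫_0^5 (9*x^6 - 6*x^5 + 13*x^4 + 2*x^3 + 2*x^2 + 4*x + 1) dx. Term by term:
    ∫_0^5 9*x^6 dx = 703125/7;  ∫_0^5 -6*x^5 dx = -15625;  ∫_0^5 13*x^4 dx = 8125;
    ∫_0^5 2*x^3 dx = 625/2;  ∫_0^5 2*x^2 dx = 250/3;  ∫_0^5 4*x dx = 50;
    ∫_0^5 1 dx = 5.
  Sum: 703125/7 − 15625 + 8125 + 625/2 + 250/3 + 50 + 5 = 3922685/42.
  ∫_0^5 u'(x)^2 dx = ∫_0^5 (81*x^4 - 36*x^3 + 40*x^2 - 8*x + 4) dx. Term by term:
    ∫_0^5 81*x^4 dx = 50625;  ∫_0^5 -36*x^3 dx = -5625;  ∫_0^5 40*x^2 dx = 5000/3;
    ∫_0^5 -8*x dx = -100;  ∫_0^5 4 dx = 20.
  Sum: 50625 − 5625 + 5000/3 − 100 + 20 = 139760/3.
Adding: ||u||_{H^1}^2 = 3922685/42 + 139760/3 = 1959775/14.


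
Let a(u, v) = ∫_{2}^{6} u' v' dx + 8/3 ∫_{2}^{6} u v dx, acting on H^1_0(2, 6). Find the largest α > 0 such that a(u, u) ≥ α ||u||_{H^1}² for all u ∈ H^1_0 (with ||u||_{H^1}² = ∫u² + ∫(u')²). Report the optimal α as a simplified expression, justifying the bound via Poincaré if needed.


α = 1

Coercivity of a(·,·) on H^1_0(2, 6) means a(u, u) ≥ α ||u||_{H^1}² for every u ∈ H^1_0.
The interval has length L = 4, and Poincaré/coercivity depend only on L. Here a(u, u) = ∫(u')² + (8/3)·∫u².
Here c = 8/3 ≥ 1, so a(u,u) = ∫(u')² + c∫u² ≥ ∫(u')² + ∫u² = ||u||_{H^1}², i.e. α = 1 works. No larger α is possible: a(u,u) ≥ α||u||_{H^1}² means (1−α)∫(u')² ≥ (α−c)∫u², and for the modes u_n = sin(nπ(x−x₀)/L) (x₀ the left endpoint) one has ∫u_n²/∫(u_n')² = (L/(nπ))² → 0, so a(u_n,u_n)/||u_n||_{H^1}² → 1. Hence the optimal constant is α = 1.
Therefore α = 1.


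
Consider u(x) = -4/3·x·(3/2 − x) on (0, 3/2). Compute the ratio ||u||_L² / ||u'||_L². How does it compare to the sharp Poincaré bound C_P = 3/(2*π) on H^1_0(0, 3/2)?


||u||_L² / ||u'||_L² = 3*sqrt(10)/20 < C_P = 3/(2*π).

u(x) = -4/3·x·(3/2 − x), so u'(x) = 8*x/3 - 2.
u(x) = -4/3·x·(3/2 − x) vanishes at x = 0 and x = 3/2, so u ∈ H^1_0(0, 3/2). Differentiate via the product rule and integrate the resulting polynomials term by term.
  ∫_0^3/2 u² dx = ∫_0^3/2 (16*x^4/9 - 16*x^3/3 + 4*x^2) dx. Term by term:
    ∫_0^3/2 16*x^4/9 dx = 27/10;  ∫_0^3/2 -16*x^3/3 dx = -27/4;  ∫_0^3/2 4*x^2 dx = 9/2.
  Sum: 27/10 − 27/4 + 9/2 = 9/20.
  ∫_0^3/2 (u')² dx = ∫_0^3/2 (64*x^2/9 - 32*x/3 + 4) dx. Term by term:
    ∫_0^3/2 64*x^2/9 dx = 8;  ∫_0^3/2 -32*x/3 dx = -12;  ∫_0^3/2 4 dx = 6.
  Sum: 8 − 12 + 6 = 2.
∫_0^3/2 u² dx = 9/20, so ||u||_L² = 3*sqrt(5)/10.
∫_0^3/2 (u')² dx = 2, so ||u'||_L² = sqrt(2).
Ratio ||u||_L² / ||u'||_L² = 3*sqrt(10)/20.
Sharp Poincaré constant on H^1_0(0, 3/2) is C_P = L/π = 3/(2*π), achieved by sin(2*π/3·x).
A polynomial bump cannot attain the sharp Poincaré constant (only the first sine eigenfunction does), so the ratio is strictly less than C_P, consistent with ||u||_L² ≤ C_P ||u'||_L².


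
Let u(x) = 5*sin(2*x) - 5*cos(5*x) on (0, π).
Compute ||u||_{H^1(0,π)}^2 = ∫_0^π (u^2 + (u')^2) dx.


||u||_{H^1(0,π)}^2 = 5200/21 + 775*π/2

u'(x) = 25*sin(5*x) + 10*cos(2*x).
Expand u² and (u')² and integrate term by term on (0, π), using: for integers n ≥ 1, ∫_0^π sin²(nx) dx = ∫_0^π cos²(nx) dx = π/2; for n ≠ n', ∫_0^π sin(nx)sin(n'x) dx = ∫_0^π cos(nx)cos(n'x) dx = 0; and by product-to-sum, ∫_0^π sin(nx)cos(n'x) dx = ½∫_0^π [sin((n+n')x) + sin((n−n')x)] dx, which is 0 when n+n' is even and 2n/(n²−n'²) when n+n' is odd (it need not vanish on (0, π)).
  u² squared terms: (-5)²·∫cos(5x)² dx = 25·π/2 = 25*π/2;  (5)²·∫sin(2x)² dx = 25·π/2 = 25*π/2.
  u² cross terms: 2·(-5)·(5)·∫cos(5x)·sin(2x) dx = -50·(-4/21) = 200/21.
  So ∫_0^π u² dx = 25*π/2 + 25*π/2 + 200/21 = 200/21 + 25*π.
  (u')² squared terms: (10)²·∫cos(2x)² dx = 100·π/2 = 50*π;  (25)²·∫sin(5x)² dx = 625·π/2 = 625*π/2.
  (u')² cross terms: 2·(10)·(25)·∫cos(2x)·sin(5x) dx = 500·(10/21) = 5000/21.
  So ∫_0^π (u')² dx = 50*π + 625*π/2 + 5000/21 = 5000/21 + 725*π/2.
||u||_{H^1}^2 = (200/21 + 25*π) + (5000/21 + 725*π/2) = 5200/21 + 775*π/2.


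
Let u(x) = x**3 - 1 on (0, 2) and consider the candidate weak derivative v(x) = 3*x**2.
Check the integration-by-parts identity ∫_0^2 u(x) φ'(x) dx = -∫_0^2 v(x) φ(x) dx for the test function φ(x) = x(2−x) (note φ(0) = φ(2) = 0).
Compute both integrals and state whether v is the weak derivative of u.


LHS = -24/5, RHS = -24/5. Yes, v = u' weakly.

u(x) = x**3 - 1, classical derivative u'(x) = 3*x**2.
φ(x) = x(2−x), so φ'(x) = 2 - 2*x.
Note φ(0) = φ(2) = 0, so the boundary term u·φ vanishes.
LHS = ∫_0^2 u(x) φ'(x) dx = ∫_0^2 (-2*x^4 + 2*x^3 + 2*x - 2) dx. Term by term:
  ∫_0^2 -2*x^4 dx = -64/5;  ∫_0^2 2*x^3 dx = 8;  ∫_0^2 2*x dx = 4;
  ∫_0^2 -2 dx = -4.
Sum: -64/5 + 8 + 4 − 4 = -24/5.
So LHS = -24/5.
∫_0^2 v(x) φ(x) dx = ∫_0^2 (-3*x^4 + 6*x^3) dx. Term by term:
  ∫_0^2 -3*x^4 dx = -96/5;  ∫_0^2 6*x^3 dx = 24.
Sum: -96/5 + 24 = 24/5.
So RHS = -∫_0^2 v(x) φ(x) dx = -24/5.
LHS = RHS, so the identity holds for this test φ.
Moreover u is smooth here and v(x) = u'(x) = 3*x**2 pointwise, so the identity holds for every test function. Hence v is the weak derivative of u.


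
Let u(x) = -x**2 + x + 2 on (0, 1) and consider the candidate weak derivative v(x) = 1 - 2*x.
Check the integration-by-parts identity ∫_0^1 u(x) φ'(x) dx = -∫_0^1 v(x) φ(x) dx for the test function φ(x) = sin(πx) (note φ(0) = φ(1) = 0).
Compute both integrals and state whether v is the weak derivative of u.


LHS = 0, RHS = 0. Yes, v = u' weakly.

u(x) = -x**2 + x + 2, classical derivative u'(x) = 1 - 2*x.
φ(x) = sin(πx), so φ'(x) = π*cos(π*x).
Note φ(0) = φ(1) = 0, so the boundary term u·φ vanishes.
LHS = ∫_0^1 u(x) φ'(x) dx = ∫_0^1 (-π*x^2*cos(π*x) + π*x*cos(π*x) + 2*π*cos(π*x)) dx. Term by term:
  ∫_0^1 2*π*cos(π*x) dx = 0;  ∫_0^1 π*x*cos(π*x) dx = -2/π;  ∫_0^1 -π*x^2*cos(π*x) dx = 2/π.
Sum: 0 − 2/π + 2/π = 0.
So LHS = 0.
∫_0^1 v(x) φ(x) dx = ∫_0^1 (-2*x*sin(π*x) + sin(π*x)) dx. Term by term:
  ∫_0^1 -2*x*sin(π*x) dx = -2/π;  ∫_0^1 sin(π*x) dx = 2/π.
Sum: -2/π + 2/π = 0.
So RHS = -∫_0^1 v(x) φ(x) dx = 0.
LHS = RHS, so the identity holds for this test φ.
Moreover u is smooth here and v(x) = u'(x) = 1 - 2*x pointwise, so the identity holds for every test function. Hence v is the weak derivative of u.


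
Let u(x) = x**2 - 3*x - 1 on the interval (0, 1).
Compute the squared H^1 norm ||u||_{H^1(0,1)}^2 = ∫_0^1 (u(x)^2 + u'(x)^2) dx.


||u||_{H^1}^2 = 281/30

The H^1 norm (squared) on an interval (0, L) is
  ||u||_{H^1}^2 = ∫_0^L u(x)^2 dx + ∫_0^L u'(x)^2 dx.
Compute u'(x) = 2*x - 3.
Then u(x)^2 = x**4 - 6*x**3 + 7*x**2 + 6*x + 1 and u'(x)^2 = 4*x**2 - 12*x + 9.
Integrate each monomial from 0 to 1 using ∫_0^1 c·x^n dx = c·1^(n+1)/(n+1):
  ∫_0^1 u(x)^2 dx = ∫_0^1 (x^4 - 6*x^3 + 7*x^2 + 6*x + 1) dx. Term by term:
    ∫_0^1 x^4 dx = 1/5;  ∫_0^1 -6*x^3 dx = -3/2;  ∫_0^1 7*x^2 dx = 7/3;
    ∫_0^1 6*x dx = 3;  ∫_0^1 1 dx = 1.
  Sum: 1/5 − 3/2 + 7/3 + 3 + 1 = 151/30.
  ∫_0^1 u'(x)^2 dx = ∫_0^1 (4*x^2 - 12*x + 9) dx. Term by term:
    ∫_0^1 4*x^2 dx = 4/3;  ∫_0^1 -12*x dx = -6;  ∫_0^1 9 dx = 9.
  Sum: 4/3 − 6 + 9 = 13/3.
Adding: ||u||_{H^1}^2 = 151/30 + 13/3 = 281/30.


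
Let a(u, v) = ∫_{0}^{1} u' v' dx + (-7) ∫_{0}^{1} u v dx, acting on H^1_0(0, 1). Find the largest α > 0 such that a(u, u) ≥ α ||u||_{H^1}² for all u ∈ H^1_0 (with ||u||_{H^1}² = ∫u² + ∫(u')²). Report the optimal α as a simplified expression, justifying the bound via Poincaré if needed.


α = (-7 + π^2)/(1 + π^2)

Coercivity of a(·,·) on H^1_0(0, 1) means a(u, u) ≥ α ||u||_{H^1}² for every u ∈ H^1_0.
The interval has length L = 1, and Poincaré/coercivity depend only on L. Here a(u, u) = ∫(u')² + (-7)·∫u².
Here c = -7 < 0 with |c| < (π/L)² = π^2, so coercivity still holds. The condition a(u,u) ≥ α||u||_{H^1}² reads (1−α)∫(u')² ≥ (α−c)∫u². Any admissible α is ≤ 1 (rapidly oscillating u have ∫u²/∫(u')² → 0), and α = 1 would force 0 ≥ (1−c)∫u², impossible since c < 1; so 1−α > 0. By the sharp Poincaré inequality on H^1_0 of an interval of length L, ∫(u')² ≥ (π/L)²∫u² with equality for the first sine mode sin(π(x−x₀)/L) (x₀ the left endpoint), so the inequality holds for all u iff (1−α)(π/L)² ≥ α − c, i.e. α ≤ ((π/L)² + c)/((π/L)² + 1) = (1 + c(L/π)²)/(1 + (L/π)²). (Direct route, valid since c ≤ 0: Poincaré gives c∫u² ≥ c(L/π)²∫(u')², so a(u,u) ≥ (1 + c(L/π)²)∫(u')², while ||u||_{H^1}² ≤ (1 + (L/π)²)∫(u')²; dividing yields the same α.) With (π/L)² = π^2 and c = -7, the largest admissible constant is α = ((π/L)² + c)/((π/L)² + 1).
Simplifying, α = (-7 + π^2)/(1 + π^2).


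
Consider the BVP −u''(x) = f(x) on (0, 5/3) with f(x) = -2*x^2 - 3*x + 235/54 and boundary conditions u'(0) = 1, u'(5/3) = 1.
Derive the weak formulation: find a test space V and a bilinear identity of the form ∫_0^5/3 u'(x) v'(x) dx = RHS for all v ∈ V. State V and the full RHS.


V = H^1(0, 5/3) (v unrestricted at boundary; u is determined up to an additive constant); weak form: ∫_0^5/3 u'v' dx = ∫_0^5/3 (-2*x^2 - 3*x + 235/54) v dx + v(5/3) − v(0) for all v ∈ V.

Multiply both sides by a test function v and integrate from 0 to 5/3:
  ∫_0^5/3 −u''(x) v(x) dx = ∫_0^5/3 f(x) v(x) dx.
Integrate the LHS by parts once:
  ∫_0^5/3 −u'' v dx = −[u'(x) v(x)]_0^5/3 + ∫_0^5/3 u'(x) v'(x) dx.
Thus ∫_0^5/3 u'(x) v'(x) dx = ∫_0^5/3 f(x) v(x) dx + [u'(x) v(x)]_0^5/3.
Choose V so that boundary terms are either known or forced to vanish.
u has inhomogeneous Neumann u'(0) = 1, u'(5/3) = 1. [u' v]_0^5/3 = (1)·v(5/3) − (1)·v(0) = v(5/3) − v(0). Take V = H^1(0, 5/3); boundary term becomes part of RHS.
Weak formulation: find u (satisfying any essential BC) such that ∫_0^5/3 u'(x) v'(x) dx = ∫_0^5/3 f v dx + v(5/3) − v(0) for all v ∈ V (Neumann data are natural BCs: they enter the RHS as boundary terms).
Substituting f(x) = -2*x^2 - 3*x + 235/54, the right-hand side is ∫_0^5/3 (-2*x^2 - 3*x + 235/54) v dx + v(5/3) − v(0).
Compatibility check (pure Neumann): taking v ≡ 1 ∈ V gives 0 = ∫_0^5/3 f dx + (1) − (1), i.e. ∫_0^5/3 f dx must equal u'(0) − u'(5/3) = 0. Indeed ∫_0^5/3 (-2*x^2 - 3*x + 235/54) dx = 0, so the data are compatible. The solution is then unique only up to an additive constant (fix it e.g. by requiring ∫_0^5/3 u dx = 0).


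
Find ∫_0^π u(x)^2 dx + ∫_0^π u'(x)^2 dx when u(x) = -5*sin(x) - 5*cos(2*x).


||u||_{H^1(0,π)}^2 = -500/3 + 175*π/2

u'(x) = 10*sin(2*x) - 5*cos(x).
Expand u² and (u')² and integrate term by term on (0, π), using: for integers n ≥ 1, ∫_0^π sin²(nx) dx = ∫_0^π cos²(nx) dx = π/2; for n ≠ n', ∫_0^π sin(nx)sin(n'x) dx = ∫_0^π cos(nx)cos(n'x) dx = 0; and by product-to-sum, ∫_0^π sin(nx)cos(n'x) dx = ½∫_0^π [sin((n+n')x) + sin((n−n')x)] dx, which is 0 when n+n' is even and 2n/(n²−n'²) when n+n' is odd (it need not vanish on (0, π)).
  u² squared terms: (-5)²·∫cos(2x)² dx = 25·π/2 = 25*π/2;  (-5)²·∫sin(x)² dx = 25·π/2 = 25*π/2.
  u² cross terms: 2·(-5)·(-5)·∫cos(2x)·sin(x) dx = 50·(-2/3) = -100/3.
  So ∫_0^π u² dx = 25*π/2 + 25*π/2 − 100/3 = -100/3 + 25*π.
  (u')² squared terms: (-5)²·∫cos(x)² dx = 25·π/2 = 25*π/2;  (10)²·∫sin(2x)² dx = 100·π/2 = 50*π.
  (u')² cross terms: 2·(-5)·(10)·∫cos(x)·sin(2x) dx = -100·(4/3) = -400/3.
  So ∫_0^π (u')² dx = 25*π/2 + 50*π − 400/3 = -400/3 + 125*π/2.
||u||_{H^1}^2 = (-100/3 + 25*π) + (-400/3 + 125*π/2) = -500/3 + 175*π/2.


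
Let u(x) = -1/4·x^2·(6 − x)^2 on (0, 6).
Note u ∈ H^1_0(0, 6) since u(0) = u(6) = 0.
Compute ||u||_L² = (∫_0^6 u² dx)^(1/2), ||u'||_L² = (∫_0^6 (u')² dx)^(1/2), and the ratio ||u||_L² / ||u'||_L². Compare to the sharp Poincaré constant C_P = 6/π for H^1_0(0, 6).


||u||_L² / ||u'||_L² = sqrt(3) < C_P = 6/π.

u(x) = -1/4·x^2·(6 − x)^2, so u'(x) = x*(-x^2 + 9*x - 18).
u(x) = -1/4·x^2·(6 − x)^2 vanishes at x = 0 and x = 6, so u ∈ H^1_0(0, 6). Differentiate via the product rule and integrate the resulting polynomials term by term.
  ∫_0^6 u² dx = ∫_0^6 (x^8/16 - 3*x^7/2 + 27*x^6/2 - 54*x^5 + 81*x^4) dx. Term by term:
    ∫_0^6 x^8/16 dx = 69984;  ∫_0^6 -3*x^7/2 dx = -314928;  ∫_0^6 27*x^6/2 dx = 3779136/7;
    ∫_0^6 -54*x^5 dx = -419904;  ∫_0^6 81*x^4 dx = 629856/5.
  Sum: 69984 − 314928 + 3779136/7 − 419904 + 629856/5 = 34992/35.
  ∫_0^6 (u')² dx = ∫_0^6 (x^6 - 18*x^5 + 117*x^4 - 324*x^3 + 324*x^2) dx. Term by term:
    ∫_0^6 x^6 dx = 279936/7;  ∫_0^6 -18*x^5 dx = -139968;  ∫_0^6 117*x^4 dx = 909792/5;
    ∫_0^6 -324*x^3 dx = -104976;  ∫_0^6 324*x^2 dx = 23328.
  Sum: 279936/7 − 139968 + 909792/5 − 104976 + 23328 = 11664/35.
∫_0^6 u² dx = 34992/35, so ||u||_L² = 108*sqrt(105)/35.
∫_0^6 (u')² dx = 11664/35, so ||u'||_L² = 108*sqrt(35)/35.
Ratio ||u||_L² / ||u'||_L² = sqrt(3).
Sharp Poincaré constant on H^1_0(0, 6) is C_P = L/π = 6/π, achieved by sin(π/6·x).
A polynomial bump cannot attain the sharp Poincaré constant (only the first sine eigenfunction does), so the ratio is strictly less than C_P, consistent with ||u||_L² ≤ C_P ||u'||_L².


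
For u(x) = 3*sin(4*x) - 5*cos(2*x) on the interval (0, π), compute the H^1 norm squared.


||u||_{H^1(0,π)}^2 = 139*π

u'(x) = 10*sin(2*x) + 12*cos(4*x).
Expand u² and (u')² and integrate term by term on (0, π), using: for integers n ≥ 1, ∫_0^π sin²(nx) dx = ∫_0^π cos²(nx) dx = π/2; for n ≠ n', ∫_0^π sin(nx)sin(n'x) dx = ∫_0^π cos(nx)cos(n'x) dx = 0; and by product-to-sum, ∫_0^π sin(nx)cos(n'x) dx = ½∫_0^π [sin((n+n')x) + sin((n−n')x)] dx, which is 0 when n+n' is even and 2n/(n²−n'²) when n+n' is odd (it need not vanish on (0, π)).
  u² squared terms: (-5)²·∫cos(2x)² dx = 25·π/2 = 25*π/2;  (3)²·∫sin(4x)² dx = 9·π/2 = 9*π/2.
  u² cross terms: 2·(-5)·(3)·∫cos(2x)·sin(4x) dx = -30·(0) = 0.
  So ∫_0^π u² dx = 25*π/2 + 9*π/2 + 0 = 17*π.
  (u')² squared terms: (10)²·∫sin(2x)² dx = 100·π/2 = 50*π;  (12)²·∫cos(4x)² dx = 144·π/2 = 72*π.
  (u')² cross terms: 2·(10)·(12)·∫sin(2x)·cos(4x) dx = 240·(0) = 0.
  So ∫_0^π (u')² dx = 50*π + 72*π + 0 = 122*π.
||u||_{H^1}^2 = (17*π) + (122*π) = 139*π.


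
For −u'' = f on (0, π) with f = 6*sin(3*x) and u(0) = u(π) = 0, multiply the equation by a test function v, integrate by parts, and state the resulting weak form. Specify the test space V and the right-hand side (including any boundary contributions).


V = H^1_0(0, π) (so v(0) = v(π) = 0); weak form: ∫_0^π u'v' dx = ∫_0^π (6*sin(3*x)) v dx for all v ∈ V.

Multiply both sides by a test function v and integrate from 0 to π:
  ∫_0^π −u''(x) v(x) dx = ∫_0^π f(x) v(x) dx.
Integrate the LHS by parts once:
  ∫_0^π −u'' v dx = −[u'(x) v(x)]_0^π + ∫_0^π u'(x) v'(x) dx.
Thus ∫_0^π u'(x) v'(x) dx = ∫_0^π f(x) v(x) dx + [u'(x) v(x)]_0^π.
Choose V so that boundary terms are either known or forced to vanish.
u is Dirichlet: u(0) = u(π) = 0. Let V = H^1_0(0, π); then v(0) = v(π) = 0, and [u' v]_0^π = 0.
Weak formulation: find u (satisfying any essential BC) such that ∫_0^π u'(x) v'(x) dx = ∫_0^π f v dx for all v ∈ V.
Substituting f(x) = 6*sin(3*x), the right-hand side is ∫_0^π (6*sin(3*x)) v dx.


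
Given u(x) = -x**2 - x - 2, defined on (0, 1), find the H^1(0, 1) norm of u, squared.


||u||_{H^1}^2 = 127/10

The H^1 norm (squared) on an interval (0, L) is
  ||u||_{H^1}^2 = ∫_0^L u(x)^2 dx + ∫_0^L u'(x)^2 dx.
Compute u'(x) = -2*x - 1.
Then u(x)^2 = x**4 + 2*x**3 + 5*x**2 + 4*x + 4 and u'(x)^2 = 4*x**2 + 4*x + 1.
Integrate each monomial from 0 to 1 using ∫_0^1 c·x^n dx = c·1^(n+1)/(n+1):
  ∫_0^1 u(x)^2 dx = ∫_0^1 (x^4 + 2*x^3 + 5*x^2 + 4*x + 4) dx. Term by term:
    ∫_0^1 x^4 dx = 1/5;  ∫_0^1 2*x^3 dx = 1/2;  ∫_0^1 5*x^2 dx = 5/3;
    ∫_0^1 4*x dx = 2;  ∫_0^1 4 dx = 4.
  Sum: 1/5 + 1/2 + 5/3 + 2 + 4 = 251/30.
  ∫_0^1 u'(x)^2 dx = ∫_0^1 (4*x^2 + 4*x + 1) dx. Term by term:
    ∫_0^1 4*x^2 dx = 4/3;  ∫_0^1 4*x dx = 2;  ∫_0^1 1 dx = 1.
  Sum: 4/3 + 2 + 1 = 13/3.
Adding: ||u||_{H^1}^2 = 251/30 + 13/3 = 127/10.


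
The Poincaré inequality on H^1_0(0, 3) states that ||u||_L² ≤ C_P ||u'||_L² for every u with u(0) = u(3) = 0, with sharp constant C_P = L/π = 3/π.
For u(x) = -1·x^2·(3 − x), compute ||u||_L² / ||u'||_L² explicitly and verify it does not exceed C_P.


||u||_L² / ||u'||_L² = 3*sqrt(14)/14 < C_P = 3/π.

u(x) = -1·x^2·(3 − x), so u'(x) = 3*x*(x - 2).
u(x) = -1·x^2·(3 − x) vanishes at x = 0 and x = 3, so u ∈ H^1_0(0, 3). Differentiate via the product rule and integrate the resulting polynomials term by term.
  ∫_0^3 u² dx = ∫_0^3 (x^6 - 6*x^5 + 9*x^4) dx. Term by term:
    ∫_0^3 x^6 dx = 2187/7;  ∫_0^3 -6*x^5 dx = -729;  ∫_0^3 9*x^4 dx = 2187/5.
  Sum: 2187/7 − 729 + 2187/5 = 729/35.
  ∫_0^3 (u')² dx = ∫_0^3 (9*x^4 - 36*x^3 + 36*x^2) dx. Term by term:
    ∫_0^3 9*x^4 dx = 2187/5;  ∫_0^3 -36*x^3 dx = -729;  ∫_0^3 36*x^2 dx = 324.
  Sum: 2187/5 − 729 + 324 = 162/5.
∫_0^3 u² dx = 729/35, so ||u||_L² = 27*sqrt(35)/35.
∫_0^3 (u')² dx = 162/5, so ||u'||_L² = 9*sqrt(10)/5.
Ratio ||u||_L² / ||u'||_L² = 3*sqrt(14)/14.
Sharp Poincaré constant on H^1_0(0, 3) is C_P = L/π = 3/π, achieved by sin(π/3·x).
A polynomial bump cannot attain the sharp Poincaré constant (only the first sine eigenfunction does), so the ratio is strictly less than C_P, consistent with ||u||_L² ≤ C_P ||u'||_L².


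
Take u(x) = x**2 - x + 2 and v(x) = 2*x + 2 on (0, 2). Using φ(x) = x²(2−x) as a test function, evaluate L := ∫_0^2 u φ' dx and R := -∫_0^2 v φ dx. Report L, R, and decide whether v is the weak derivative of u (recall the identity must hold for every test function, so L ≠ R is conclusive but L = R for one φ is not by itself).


LHS = -28/15, RHS = -88/15. No, v is not the weak derivative of u.

u(x) = x**2 - x + 2, classical derivative u'(x) = 2*x - 1.
φ(x) = x²(2−x), so φ'(x) = x*(4 - 3*x).
Note φ(0) = φ(2) = 0, so the boundary term u·φ vanishes.
LHS = ∫_0^2 u(x) φ'(x) dx = ∫_0^2 (-3*x^4 + 7*x^3 - 10*x^2 + 8*x) dx. Term by term:
  ∫_0^2 -3*x^4 dx = -96/5;  ∫_0^2 7*x^3 dx = 28;  ∫_0^2 -10*x^2 dx = -80/3;
  ∫_0^2 8*x dx = 16.
Sum: -96/5 + 28 − 80/3 + 16 = -28/15.
So LHS = -28/15.
∫_0^2 v(x) φ(x) dx = ∫_0^2 (-2*x^4 + 2*x^3 + 4*x^2) dx. Term by term:
  ∫_0^2 -2*x^4 dx = -64/5;  ∫_0^2 2*x^3 dx = 8;  ∫_0^2 4*x^2 dx = 32/3.
Sum: -64/5 + 8 + 32/3 = 88/15.
So RHS = -∫_0^2 v(x) φ(x) dx = -88/15.
LHS − RHS = 4 ≠ 0, so the identity fails.
(For a valid weak derivative the identity must hold for EVERY test function, in particular this one. The failure shows v is NOT the weak derivative of u.)
Correct weak derivative would be u'(x) = 2*x - 1.


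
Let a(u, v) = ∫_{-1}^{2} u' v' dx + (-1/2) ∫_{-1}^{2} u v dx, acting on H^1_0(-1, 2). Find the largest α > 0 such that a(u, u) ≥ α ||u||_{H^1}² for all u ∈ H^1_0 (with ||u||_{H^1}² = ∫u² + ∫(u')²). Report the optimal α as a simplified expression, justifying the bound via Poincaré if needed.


α = (-9/2 + π^2)/(9 + π^2)

Coercivity of a(·,·) on H^1_0(-1, 2) means a(u, u) ≥ α ||u||_{H^1}² for every u ∈ H^1_0.
The interval has length L = 3, and Poincaré/coercivity depend only on L. Here a(u, u) = ∫(u')² + (-1/2)·∫u².
Here c = -1/2 < 0 with |c| < (π/L)² = π^2/9, so coercivity still holds. The condition a(u,u) ≥ α||u||_{H^1}² reads (1−α)∫(u')² ≥ (α−c)∫u². Any admissible α is ≤ 1 (rapidly oscillating u have ∫u²/∫(u')² → 0), and α = 1 would force 0 ≥ (1−c)∫u², impossible since c < 1; so 1−α > 0. By the sharp Poincaré inequality on H^1_0 of an interval of length L, ∫(u')² ≥ (π/L)²∫u² with equality for the first sine mode sin(π(x−x₀)/L) (x₀ the left endpoint), so the inequality holds for all u iff (1−α)(π/L)² ≥ α − c, i.e. α ≤ ((π/L)² + c)/((π/L)² + 1) = (1 + c(L/π)²)/(1 + (L/π)²). (Direct route, valid since c ≤ 0: Poincaré gives c∫u² ≥ c(L/π)²∫(u')², so a(u,u) ≥ (1 + c(L/π)²)∫(u')², while ||u||_{H^1}² ≤ (1 + (L/π)²)∫(u')²; dividing yields the same α.) With (π/L)² = π^2/9 and c = -1/2, the largest admissible constant is α = ((π/L)² + c)/((π/L)² + 1).
Simplifying, α = (-9/2 + π^2)/(9 + π^2).


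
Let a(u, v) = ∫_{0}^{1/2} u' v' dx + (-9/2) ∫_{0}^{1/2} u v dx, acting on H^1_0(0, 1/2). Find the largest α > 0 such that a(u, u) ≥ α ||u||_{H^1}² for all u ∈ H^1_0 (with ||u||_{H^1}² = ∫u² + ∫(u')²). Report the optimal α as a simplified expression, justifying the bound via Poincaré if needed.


α = (-9 + 8*π^2)/(2*(1 + 4*π^2))

Coercivity of a(·,·) on H^1_0(0, 1/2) means a(u, u) ≥ α ||u||_{H^1}² for every u ∈ H^1_0.
The interval has length L = 1/2, and Poincaré/coercivity depend only on L. Here a(u, u) = ∫(u')² + (-9/2)·∫u².
Here c = -9/2 < 0 with |c| < (π/L)² = 4*π^2, so coercivity still holds. The condition a(u,u) ≥ α||u||_{H^1}² reads (1−α)∫(u')² ≥ (α−c)∫u². Any admissible α is ≤ 1 (rapidly oscillating u have ∫u²/∫(u')² → 0), and α = 1 would force 0 ≥ (1−c)∫u², impossible since c < 1; so 1−α > 0. By the sharp Poincaré inequality on H^1_0 of an interval of length L, ∫(u')² ≥ (π/L)²∫u² with equality for the first sine mode sin(π(x−x₀)/L) (x₀ the left endpoint), so the inequality holds for all u iff (1−α)(π/L)² ≥ α − c, i.e. α ≤ ((π/L)² + c)/((π/L)² + 1) = (1 + c(L/π)²)/(1 + (L/π)²). (Direct route, valid since c ≤ 0: Poincaré gives c∫u² ≥ c(L/π)²∫(u')², so a(u,u) ≥ (1 + c(L/π)²)∫(u')², while ||u||_{H^1}² ≤ (1 + (L/π)²)∫(u')²; dividing yields the same α.) With (π/L)² = 4*π^2 and c = -9/2, the largest admissible constant is α = ((π/L)² + c)/((π/L)² + 1).
Simplifying, α = (-9 + 8*π^2)/(2*(1 + 4*π^2)).


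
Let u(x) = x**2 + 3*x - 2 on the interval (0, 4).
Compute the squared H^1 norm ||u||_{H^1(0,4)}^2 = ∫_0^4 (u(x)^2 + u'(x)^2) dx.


||u||_{H^1}^2 = 4164/5

The H^1 norm (squared) on an interval (0, L) is
  ||u||_{H^1}^2 = ∫_0^L u(x)^2 dx + ∫_0^L u'(x)^2 dx.
Compute u'(x) = 2*x + 3.
Then u(x)^2 = x**4 + 6*x**3 + 5*x**2 - 12*x + 4 and u'(x)^2 = 4*x**2 + 12*x + 9.
Integrate each monomial from 0 to 4 using ∫_0^4 c·x^n dx = c·4^(n+1)/(n+1):
  ∫_0^4 u(x)^2 dx = ∫_0^4 (x^4 + 6*x^3 + 5*x^2 - 12*x + 4) dx. Term by term:
    ∫_0^4 x^4 dx = 1024/5;  ∫_0^4 6*x^3 dx = 384;  ∫_0^4 5*x^2 dx = 320/3;
    ∫_0^4 -12*x dx = -96;  ∫_0^4 4 dx = 16.
  Sum: 1024/5 + 384 + 320/3 − 96 + 16 = 9232/15.
  ∫_0^4 u'(x)^2 dx = ∫_0^4 (4*x^2 + 12*x + 9) dx. Term by term:
    ∫_0^4 4*x^2 dx = 256/3;  ∫_0^4 12*x dx = 96;  ∫_0^4 9 dx = 36.
  Sum: 256/3 + 96 + 36 = 652/3.
Adding: ||u||_{H^1}^2 = 9232/15 + 652/3 = 4164/5.


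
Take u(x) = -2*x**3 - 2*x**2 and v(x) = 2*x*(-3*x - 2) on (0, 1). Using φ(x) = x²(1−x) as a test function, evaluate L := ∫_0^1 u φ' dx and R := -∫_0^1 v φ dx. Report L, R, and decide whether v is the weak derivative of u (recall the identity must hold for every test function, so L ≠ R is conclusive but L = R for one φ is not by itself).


LHS = 2/5, RHS = 2/5. Yes, v = u' weakly.

u(x) = -2*x**3 - 2*x**2, classical derivative u'(x) = -6*x**2 - 4*x.
φ(x) = x²(1−x), so φ'(x) = x*(2 - 3*x).
Note φ(0) = φ(1) = 0, so the boundary term u·φ vanishes.
LHS = ∫_0^1 u(x) φ'(x) dx = ∫_0^1 (6*x^5 + 2*x^4 - 4*x^3) dx. Term by term:
  ∫_0^1 6*x^5 dx = 1;  ∫_0^1 2*x^4 dx = 2/5;  ∫_0^1 -4*x^3 dx = -1.
Sum: 1 + 2/5 − 1 = 2/5.
So LHS = 2/5.
∫_0^1 v(x) φ(x) dx = ∫_0^1 (6*x^5 - 2*x^4 - 4*x^3) dx. Term by term:
  ∫_0^1 6*x^5 dx = 1;  ∫_0^1 -2*x^4 dx = -2/5;  ∫_0^1 -4*x^3 dx = -1.
Sum: 1 − 2/5 − 1 = -2/5.
So RHS = -∫_0^1 v(x) φ(x) dx = 2/5.
LHS = RHS, so the identity holds for this test φ.
Moreover u is smooth here and v(x) = u'(x) = -6*x**2 - 4*x pointwise, so the identity holds for every test function. Hence v is the weak derivative of u.


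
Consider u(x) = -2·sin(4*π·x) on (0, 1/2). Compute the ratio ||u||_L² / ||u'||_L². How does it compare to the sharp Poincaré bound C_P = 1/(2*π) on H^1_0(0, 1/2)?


||u||_L² / ||u'||_L² = 1/(4*π) < C_P = 1/(2*π).

u(x) = -2·sin(4*π·x), so u'(x) = -8*π*cos(4*π*x).
Writing u(x) = A·sin(kπx/L) with A = -2 and k = 2, use ∫_0^L sin²(kπx/L) dx = L/2 and ∫_0^L cos²(kπx/L) dx = L/2.
u² = 4·sin²(4*π·x) and (u')² = 64*π^2·cos²(4*π·x), and each of sin², cos² integrates to L/2 = 1/4 over (0, 1/2).
∫_0^1/2 u² dx = 1, so ||u||_L² = 1.
∫_0^1/2 (u')² dx = 16*π^2, so ||u'||_L² = 4*π.
Ratio ||u||_L² / ||u'||_L² = 1/(4*π).
Sharp Poincaré constant on H^1_0(0, 1/2) is C_P = L/π = 1/(2*π), achieved by sin(2*π·x).
This is the k = 2 harmonic; the ratio L/(kπ) is strictly less than C_P = L/π, consistent with the sharp inequality ||u||_L² ≤ C_P ||u'||_L².


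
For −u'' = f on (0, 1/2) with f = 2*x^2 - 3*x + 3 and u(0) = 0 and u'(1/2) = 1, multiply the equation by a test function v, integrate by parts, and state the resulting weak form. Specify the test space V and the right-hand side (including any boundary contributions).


V = {v ∈ H^1(0, 1/2) : v(0) = 0} (test functions vanish at x = 0 where u is specified); weak form: ∫_0^1/2 u'v' dx = ∫_0^1/2 (2*x^2 - 3*x + 3) v dx + v(1/2) for all v ∈ V.

Multiply both sides by a test function v and integrate from 0 to 1/2:
  ∫_0^1/2 −u''(x) v(x) dx = ∫_0^1/2 f(x) v(x) dx.
Integrate the LHS by parts once:
  ∫_0^1/2 −u'' v dx = −[u'(x) v(x)]_0^1/2 + ∫_0^1/2 u'(x) v'(x) dx.
Thus ∫_0^1/2 u'(x) v'(x) dx = ∫_0^1/2 f(x) v(x) dx + [u'(x) v(x)]_0^1/2.
Choose V so that boundary terms are either known or forced to vanish.
Mixed BC: u(0) = 0 (Dirichlet) and u'(1/2) = 1 (Neumann). Define V = {v ∈ H^1(0, 1/2) : v(0) = 0}. Then [u' v]_0^1/2 = u'(1/2)·v(1/2) − u'(0)·0 = v(1/2).
Weak formulation: find u (satisfying any essential BC) such that ∫_0^1/2 u'(x) v'(x) dx = ∫_0^1/2 f v dx + v(1/2) for all v ∈ V (Dirichlet at 0 absorbed into V; Neumann datum at x = 1/2 contributes the boundary term).
Substituting f(x) = 2*x^2 - 3*x + 3, the right-hand side is ∫_0^1/2 (2*x^2 - 3*x + 3) v dx + v(1/2).


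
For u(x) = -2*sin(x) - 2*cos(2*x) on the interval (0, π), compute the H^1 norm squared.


||u||_{H^1(0,π)}^2 = -80/3 + 14*π

u'(x) = 4*sin(2*x) - 2*cos(x).
Expand u² and (u')² and integrate term by term on (0, π), using: for integers n ≥ 1, ∫_0^π sin²(nx) dx = ∫_0^π cos²(nx) dx = π/2; for n ≠ n', ∫_0^π sin(nx)sin(n'x) dx = ∫_0^π cos(nx)cos(n'x) dx = 0; and by product-to-sum, ∫_0^π sin(nx)cos(n'x) dx = ½∫_0^π [sin((n+n')x) + sin((n−n')x)] dx, which is 0 when n+n' is even and 2n/(n²−n'²) when n+n' is odd (it need not vanish on (0, π)).
  u² squared terms: (-2)²·∫cos(2x)² dx = 4·π/2 = 2*π;  (-2)²·∫sin(x)² dx = 4·π/2 = 2*π.
  u² cross terms: 2·(-2)·(-2)·∫cos(2x)·sin(x) dx = 8·(-2/3) = -16/3.
  So ∫_0^π u² dx = 2*π + 2*π − 16/3 = -16/3 + 4*π.
  (u')² squared terms: (-2)²·∫cos(x)² dx = 4·π/2 = 2*π;  (4)²·∫sin(2x)² dx = 16·π/2 = 8*π.
  (u')² cross terms: 2·(-2)·(4)·∫cos(x)·sin(2x) dx = -16·(4/3) = -64/3.
  So ∫_0^π (u')² dx = 2*π + 8*π − 64/3 = -64/3 + 10*π.
||u||_{H^1}^2 = (-16/3 + 4*π) + (-64/3 + 10*π) = -80/3 + 14*π.


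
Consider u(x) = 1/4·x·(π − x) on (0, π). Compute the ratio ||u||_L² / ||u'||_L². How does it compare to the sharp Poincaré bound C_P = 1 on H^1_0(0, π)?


||u||_L² / ||u'||_L² = sqrt(10)*π/10 < C_P = 1.

u(x) = 1/4·x·(π − x), so u'(x) = -x/2 + π/4.
u(x) = 1/4·x·(π − x) vanishes at x = 0 and x = π, so u ∈ H^1_0(0, π). Differentiate via the product rule and integrate the resulting polynomials term by term.
  ∫_0^π u² dx = ∫_0^π (x^4/16 - π*x^3/8 + π^2*x^2/16) dx. Term by term:
    ∫_0^π x^4/16 dx = π^5/80;  ∫_0^π -π*x^3/8 dx = -π^5/32;  ∫_0^π π^2*x^2/16 dx = π^5/48.
  Sum: π^5/80 − π^5/32 + π^5/48 = π^5/480.
  ∫_0^π (u')² dx = ∫_0^π (x^2/4 - π*x/4 + π^2/16) dx. Term by term:
    ∫_0^π x^2/4 dx = π^3/12;  ∫_0^π -π*x/4 dx = -π^3/8;  ∫_0^π π^2/16 dx = π^3/16.
  Sum: π^3/12 − π^3/8 + π^3/16 = π^3/48.
∫_0^π u² dx = π^5/480, so ||u||_L² = sqrt(30)*π^(5/2)/120.
∫_0^π (u')² dx = π^3/48, so ||u'||_L² = sqrt(3)*π^(3/2)/12.
Ratio ||u||_L² / ||u'||_L² = sqrt(10)*π/10.
Sharp Poincaré constant on H^1_0(0, π) is C_P = L/π = 1, achieved by sin(x).
A polynomial bump cannot attain the sharp Poincaré constant (only the first sine eigenfunction does), so the ratio is strictly less than C_P, consistent with ||u||_L² ≤ C_P ||u'||_L².


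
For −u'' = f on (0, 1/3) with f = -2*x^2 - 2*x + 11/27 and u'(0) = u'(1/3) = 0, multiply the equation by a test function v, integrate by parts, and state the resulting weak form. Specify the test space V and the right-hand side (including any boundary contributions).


V = H^1(0, 1/3) (no boundary constraint on v; u is determined up to an additive constant); weak form: ∫_0^1/3 u'v' dx = ∫_0^1/3 (-2*x^2 - 2*x + 11/27) v dx for all v ∈ V.

Multiply both sides by a test function v and integrate from 0 to 1/3:
  ∫_0^1/3 −u''(x) v(x) dx = ∫_0^1/3 f(x) v(x) dx.
Integrate the LHS by parts once:
  ∫_0^1/3 −u'' v dx = −[u'(x) v(x)]_0^1/3 + ∫_0^1/3 u'(x) v'(x) dx.
Thus ∫_0^1/3 u'(x) v'(x) dx = ∫_0^1/3 f(x) v(x) dx + [u'(x) v(x)]_0^1/3.
Choose V so that boundary terms are either known or forced to vanish.
u has homogeneous Neumann: u'(0) = u'(1/3) = 0. So [u' v]_0^1/3 = 0·v(1/3) − 0·v(0) = 0 for any v; take V = H^1(0, 1/3).
Weak formulation: find u (satisfying any essential BC) such that ∫_0^1/3 u'(x) v'(x) dx = ∫_0^1/3 f v dx for all v ∈ V (homogeneous Neumann, so boundary terms vanish).
Substituting f(x) = -2*x^2 - 2*x + 11/27, the right-hand side is ∫_0^1/3 (-2*x^2 - 2*x + 11/27) v dx.
Compatibility check (pure Neumann): taking v ≡ 1 ∈ V gives 0 = ∫_0^1/3 f dx + (0) − (0), i.e. ∫_0^1/3 f dx must equal u'(0) − u'(1/3) = 0. Indeed ∫_0^1/3 (-2*x^2 - 2*x + 11/27) dx = 0, so the data are compatible. The solution is then unique only up to an additive constant (fix it e.g. by requiring ∫_0^1/3 u dx = 0).


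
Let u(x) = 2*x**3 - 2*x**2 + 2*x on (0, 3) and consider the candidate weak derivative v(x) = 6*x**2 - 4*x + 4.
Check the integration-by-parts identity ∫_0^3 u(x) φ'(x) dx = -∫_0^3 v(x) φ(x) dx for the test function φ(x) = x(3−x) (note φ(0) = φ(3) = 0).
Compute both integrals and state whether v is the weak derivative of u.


LHS = -549/10, RHS = -639/10. No, v is not the weak derivative of u.

u(x) = 2*x**3 - 2*x**2 + 2*x, classical derivative u'(x) = 6*x**2 - 4*x + 2.
φ(x) = x(3−x), so φ'(x) = 3 - 2*x.
Note φ(0) = φ(3) = 0, so the boundary term u·φ vanishes.
LHS = ∫_0^3 u(x) φ'(x) dx = ∫_0^3 (-4*x^4 + 10*x^3 - 10*x^2 + 6*x) dx. Term by term:
  ∫_0^3 -4*x^4 dx = -972/5;  ∫_0^3 10*x^3 dx = 405/2;  ∫_0^3 -10*x^2 dx = -90;
  ∫_0^3 6*x dx = 27.
Sum: -972/5 + 405/2 − 90 + 27 = -549/10.
So LHS = -549/10.
∫_0^3 v(x) φ(x) dx = ∫_0^3 (-6*x^4 + 22*x^3 - 16*x^2 + 12*x) dx. Term by term:
  ∫_0^3 -6*x^4 dx = -1458/5;  ∫_0^3 22*x^3 dx = 891/2;  ∫_0^3 -16*x^2 dx = -144;
  ∫_0^3 12*x dx = 54.
Sum: -1458/5 + 891/2 − 144 + 54 = 639/10.
So RHS = -∫_0^3 v(x) φ(x) dx = -639/10.
LHS − RHS = 9 ≠ 0, so the identity fails.
(For a valid weak derivative the identity must hold for EVERY test function, in particular this one. The failure shows v is NOT the weak derivative of u.)
Correct weak derivative would be u'(x) = 6*x**2 - 4*x + 2.


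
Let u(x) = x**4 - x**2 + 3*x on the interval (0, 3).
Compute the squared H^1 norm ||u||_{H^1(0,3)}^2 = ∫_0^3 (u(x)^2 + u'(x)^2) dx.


||u||_{H^1}^2 = 14031/2

The H^1 norm (squared) on an interval (0, L) is
  ||u||_{H^1}^2 = ∫_0^L u(x)^2 dx + ∫_0^L u'(x)^2 dx.
Compute u'(x) = 4*x**3 - 2*x + 3.
Then u(x)^2 = x**8 - 2*x**6 + 6*x**5 + x**4 - 6*x**3 + 9*x**2 and u'(x)^2 = 16*x**6 - 16*x**4 + 24*x**3 + 4*x**2 - 12*x + 9.
Integrate each monomial from 0 to 3 using ∫_0^3 c·x^n dx = c·3^(n+1)/(n+1):
  ∫_0^3 u(x)^2 dx = ∫_0^3 (x^8 - 2*x^6 + 6*x^5 + x^4 - 6*x^3 + 9*x^2) dx. Term by term:
    ∫_0^3 x^8 dx = 2187;  ∫_0^3 -2*x^6 dx = -4374/7;  ∫_0^3 6*x^5 dx = 729;
    ∫_0^3 x^4 dx = 243/5;  ∫_0^3 -6*x^3 dx = -243/2;  ∫_0^3 9*x^2 dx = 81.
  Sum: 2187 − 4374/7 + 729 + 243/5 − 243/2 + 81 = 160947/70.
  ∫_0^3 u'(x)^2 dx = ∫_0^3 (16*x^6 - 16*x^4 + 24*x^3 + 4*x^2 - 12*x + 9) dx. Term by term:
    ∫_0^3 16*x^6 dx = 34992/7;  ∫_0^3 -16*x^4 dx = -3888/5;  ∫_0^3 24*x^3 dx = 486;
    ∫_0^3 4*x^2 dx = 36;  ∫_0^3 -12*x dx = -54;  ∫_0^3 9 dx = 27.
  Sum: 34992/7 − 3888/5 + 486 + 36 − 54 + 27 = 165069/35.
Adding: ||u||_{H^1}^2 = 160947/70 + 165069/35 = 14031/2.


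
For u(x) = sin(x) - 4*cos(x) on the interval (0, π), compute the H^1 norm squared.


||u||_{H^1(0,π)}^2 = 17*π

u'(x) = 4*sin(x) + cos(x).
Expand u² and (u')² and integrate term by term on (0, π), using: for integers n ≥ 1, ∫_0^π sin²(nx) dx = ∫_0^π cos²(nx) dx = π/2; for n ≠ n', ∫_0^π sin(nx)sin(n'x) dx = ∫_0^π cos(nx)cos(n'x) dx = 0; and by product-to-sum, ∫_0^π sin(nx)cos(n'x) dx = ½∫_0^π [sin((n+n')x) + sin((n−n')x)] dx, which is 0 when n+n' is even and 2n/(n²−n'²) when n+n' is odd (it need not vanish on (0, π)).
  u² squared terms: (-4)²·∫cos(x)² dx = 16·π/2 = 8*π;  (1)²·∫sin(x)² dx = 1·π/2 = π/2.
  u² cross terms: 2·(-4)·(1)·∫cos(x)·sin(x) dx = -8·(0) = 0.
  So ∫_0^π u² dx = 8*π + π/2 + 0 = 17*π/2.
  (u')² squared terms: (4)²·∫sin(x)² dx = 16·π/2 = 8*π;  (1)²·∫cos(x)² dx = 1·π/2 = π/2.
  (u')² cross terms: 2·(4)·(1)·∫sin(x)·cos(x) dx = 8·(0) = 0.
  So ∫_0^π (u')² dx = 8*π + π/2 + 0 = 17*π/2.
||u||_{H^1}^2 = (17*π/2) + (17*π/2) = 17*π.


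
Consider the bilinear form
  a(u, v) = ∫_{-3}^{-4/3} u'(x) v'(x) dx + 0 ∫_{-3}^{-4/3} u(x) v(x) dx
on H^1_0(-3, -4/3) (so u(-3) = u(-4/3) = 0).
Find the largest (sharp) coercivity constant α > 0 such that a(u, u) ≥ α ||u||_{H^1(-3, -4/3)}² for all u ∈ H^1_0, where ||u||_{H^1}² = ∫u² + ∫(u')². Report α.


α = 9*π^2/(25 + 9*π^2)

Coercivity of a(·,·) on H^1_0(-3, -4/3) means a(u, u) ≥ α ||u||_{H^1}² for every u ∈ H^1_0.
The interval has length L = 5/3, and Poincaré/coercivity depend only on L. Here a(u, u) = ∫(u')² + (0)·∫u².
Here c = 0, so a(u,u) = ∫(u')² alone. The condition a(u,u) ≥ α||u||_{H^1}² reads (1−α)∫(u')² ≥ (α−c)∫u². Any admissible α is ≤ 1 (rapidly oscillating u have ∫u²/∫(u')² → 0), and α = 1 would force 0 ≥ (1−c)∫u², impossible since c < 1; so 1−α > 0. By the sharp Poincaré inequality on H^1_0 of an interval of length L, ∫(u')² ≥ (π/L)²∫u² with equality for the first sine mode sin(π(x−x₀)/L) (x₀ the left endpoint), so the inequality holds for all u iff (1−α)(π/L)² ≥ α − c, i.e. α ≤ ((π/L)² + c)/((π/L)² + 1) = (1 + c(L/π)²)/(1 + (L/π)²). (Direct route, valid since c ≤ 0: Poincaré gives c∫u² ≥ c(L/π)²∫(u')², so a(u,u) ≥ (1 + c(L/π)²)∫(u')², while ||u||_{H^1}² ≤ (1 + (L/π)²)∫(u')²; dividing yields the same α.) With (π/L)² = 9*π^2/25 and c = 0, the largest admissible constant is α = ((π/L)² + c)/((π/L)² + 1).
Simplifying, α = 9*π^2/(25 + 9*π^2).


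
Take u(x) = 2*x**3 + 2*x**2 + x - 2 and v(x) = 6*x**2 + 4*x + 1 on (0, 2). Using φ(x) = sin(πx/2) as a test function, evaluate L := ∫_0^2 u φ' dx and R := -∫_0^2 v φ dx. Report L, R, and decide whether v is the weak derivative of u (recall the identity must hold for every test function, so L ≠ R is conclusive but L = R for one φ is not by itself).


LHS = -68/π + 192/π^3, RHS = -68/π + 192/π^3. Yes, v = u' weakly.

u(x) = 2*x**3 + 2*x**2 + x - 2, classical derivative u'(x) = 6*x**2 + 4*x + 1.
φ(x) = sin(πx/2), so φ'(x) = π*cos(π*x/2)/2.
Note φ(0) = φ(2) = 0, so the boundary term u·φ vanishes.
LHS = ∫_0^2 u(x) φ'(x) dx = ∫_0^2 (π*x^3*cos(π*x/2) + π*x^2*cos(π*x/2) + π*x*cos(π*x/2)/2 - π*cos(π*x/2)) dx. Term by term:
  ∫_0^2 -π*cos(π*x/2) dx = 0;  ∫_0^2 π*x^2*cos(π*x/2) dx = -16/π;  ∫_0^2 π*x^3*cos(π*x/2) dx = -48/π + 192/π^3;
  ∫_0^2 π*x*cos(π*x/2)/2 dx = -4/π.
Sum: 0 − 16/π + -48/π + 192/π^3 − 4/π = -68/π + 192/π^3.
So LHS = -68/π + 192/π^3.
∫_0^2 v(x) φ(x) dx = ∫_0^2 (6*x^2*sin(π*x/2) + 4*x*sin(π*x/2) + sin(π*x/2)) dx. Term by term:
  ∫_0^2 4*x*sin(π*x/2) dx = 16/π;  ∫_0^2 6*x^2*sin(π*x/2) dx = -192/π^3 + 48/π;  ∫_0^2 sin(π*x/2) dx = 4/π.
Sum: 16/π + -192/π^3 + 48/π + 4/π = -192/π^3 + 68/π.
So RHS = -∫_0^2 v(x) φ(x) dx = -68/π + 192/π^3.
LHS = RHS, so the identity holds for this test φ.
Moreover u is smooth here and v(x) = u'(x) = 6*x**2 + 4*x + 1 pointwise, so the identity holds for every test function. Hence v is the weak derivative of u.


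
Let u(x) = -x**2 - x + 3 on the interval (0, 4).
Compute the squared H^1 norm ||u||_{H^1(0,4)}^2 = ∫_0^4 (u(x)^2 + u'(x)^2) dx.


||u||_{H^1}^2 = 5032/15

The H^1 norm (squared) on an interval (0, L) is
  ||u||_{H^1}^2 = ∫_0^L u(x)^2 dx + ∫_0^L u'(x)^2 dx.
Compute u'(x) = -2*x - 1.
Then u(x)^2 = x**4 + 2*x**3 - 5*x**2 - 6*x + 9 and u'(x)^2 = 4*x**2 + 4*x + 1.
Integrate each monomial from 0 to 4 using ∫_0^4 c·x^n dx = c·4^(n+1)/(n+1):
  ∫_0^4 u(x)^2 dx = ∫_0^4 (x^4 + 2*x^3 - 5*x^2 - 6*x + 9) dx. Term by term:
    ∫_0^4 x^4 dx = 1024/5;  ∫_0^4 2*x^3 dx = 128;  ∫_0^4 -5*x^2 dx = -320/3;
    ∫_0^4 -6*x dx = -48;  ∫_0^4 9 dx = 36.
  Sum: 1024/5 + 128 − 320/3 − 48 + 36 = 3212/15.
  ∫_0^4 u'(x)^2 dx = ∫_0^4 (4*x^2 + 4*x + 1) dx. Term by term:
    ∫_0^4 4*x^2 dx = 256/3;  ∫_0^4 4*x dx = 32;  ∫_0^4 1 dx = 4.
  Sum: 256/3 + 32 + 4 = 364/3.
Adding: ||u||_{H^1}^2 = 3212/15 + 364/3 = 5032/15.
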